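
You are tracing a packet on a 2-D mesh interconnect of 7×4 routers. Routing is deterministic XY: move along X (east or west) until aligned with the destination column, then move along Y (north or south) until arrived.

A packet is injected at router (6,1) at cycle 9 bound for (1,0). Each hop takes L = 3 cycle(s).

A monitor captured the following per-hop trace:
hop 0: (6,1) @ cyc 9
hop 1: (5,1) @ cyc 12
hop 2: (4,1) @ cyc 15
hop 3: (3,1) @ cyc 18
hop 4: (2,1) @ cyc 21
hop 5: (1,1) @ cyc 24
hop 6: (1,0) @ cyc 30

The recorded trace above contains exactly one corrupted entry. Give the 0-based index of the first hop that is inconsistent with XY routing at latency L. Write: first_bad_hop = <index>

  1: Δx=-1 Δy=+0 Δt=3 [ok]
  2: Δx=-1 Δy=+0 Δt=3 [ok]
  3: Δx=-1 Δy=+0 Δt=3 [ok]
  4: Δx=-1 Δy=+0 Δt=3 [ok]
  5: Δx=-1 Δy=+0 Δt=3 [ok]
  6: Δx=+0 Δy=-1 Δt=6 [BAD: Δcyc=6≠L]

first_bad_hop = 6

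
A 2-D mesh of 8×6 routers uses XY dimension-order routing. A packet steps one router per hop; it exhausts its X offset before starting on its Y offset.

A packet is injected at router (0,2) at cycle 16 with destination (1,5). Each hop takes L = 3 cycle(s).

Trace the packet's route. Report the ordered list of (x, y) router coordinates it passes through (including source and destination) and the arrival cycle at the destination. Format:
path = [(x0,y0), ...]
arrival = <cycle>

path = [(0,2), (1,2), (1,3), (1,4), (1,5)]
arrival = 28

#0 — 0,2 | c16
#1 — 1,2 | c19 | E
#2 — 1,3 | c22 | N
#3 — 1,4 | c25 | N
#4 — 1,5 | c28 | N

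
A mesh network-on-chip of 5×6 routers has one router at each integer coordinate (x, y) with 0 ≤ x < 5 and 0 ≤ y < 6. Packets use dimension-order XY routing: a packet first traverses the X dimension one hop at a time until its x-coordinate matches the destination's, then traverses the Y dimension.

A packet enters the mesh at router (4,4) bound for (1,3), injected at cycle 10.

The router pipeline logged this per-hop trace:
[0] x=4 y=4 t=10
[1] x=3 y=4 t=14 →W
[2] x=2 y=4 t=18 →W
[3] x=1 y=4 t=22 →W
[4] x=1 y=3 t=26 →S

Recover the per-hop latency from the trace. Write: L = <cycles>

L = 4

cyc[1] − cyc[0] = 14 − 10 = 4.
That increment is L by definition: L = 4.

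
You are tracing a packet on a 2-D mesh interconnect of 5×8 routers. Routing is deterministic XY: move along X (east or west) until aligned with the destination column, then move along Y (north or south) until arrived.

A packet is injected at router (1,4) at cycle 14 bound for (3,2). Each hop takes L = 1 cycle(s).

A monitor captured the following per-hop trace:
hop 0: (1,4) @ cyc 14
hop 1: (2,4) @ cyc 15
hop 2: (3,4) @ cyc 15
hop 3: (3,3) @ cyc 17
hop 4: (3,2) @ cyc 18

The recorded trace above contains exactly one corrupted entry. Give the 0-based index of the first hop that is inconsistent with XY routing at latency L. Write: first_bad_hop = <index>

first_bad_hop = 2

[1] (+1,+0) / 1c ⇒ ok
[2] (+1,+0) / 0c ⇒ BAD: Δcyc=0≠L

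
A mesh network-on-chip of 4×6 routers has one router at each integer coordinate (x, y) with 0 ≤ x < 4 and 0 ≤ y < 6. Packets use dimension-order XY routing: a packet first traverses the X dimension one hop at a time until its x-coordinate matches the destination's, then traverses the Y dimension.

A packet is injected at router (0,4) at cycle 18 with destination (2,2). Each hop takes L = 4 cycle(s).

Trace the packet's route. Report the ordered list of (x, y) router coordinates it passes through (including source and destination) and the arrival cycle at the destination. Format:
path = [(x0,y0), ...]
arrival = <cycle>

  0. router=(0,4) cycle=18 (inject)
  1. router=(1,4) cycle=22 dir=E
  2. router=(2,4) cycle=26 dir=E
  3. router=(2,3) cycle=30 dir=S
  4. router=(2,2) cycle=34 dir=S

path = [(0,4), (1,4), (2,4), (2,3), (2,2)]
arrival = 34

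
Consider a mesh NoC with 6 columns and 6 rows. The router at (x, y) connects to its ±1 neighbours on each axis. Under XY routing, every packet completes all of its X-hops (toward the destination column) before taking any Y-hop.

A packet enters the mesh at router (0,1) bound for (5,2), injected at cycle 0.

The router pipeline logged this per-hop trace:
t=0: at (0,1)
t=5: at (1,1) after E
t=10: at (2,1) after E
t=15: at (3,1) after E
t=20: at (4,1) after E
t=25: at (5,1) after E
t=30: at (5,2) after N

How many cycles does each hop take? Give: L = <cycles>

L = 5

Δcyc across hop 0→1: 5 − 0 = 5.
Each hop adds L, hence L = 5.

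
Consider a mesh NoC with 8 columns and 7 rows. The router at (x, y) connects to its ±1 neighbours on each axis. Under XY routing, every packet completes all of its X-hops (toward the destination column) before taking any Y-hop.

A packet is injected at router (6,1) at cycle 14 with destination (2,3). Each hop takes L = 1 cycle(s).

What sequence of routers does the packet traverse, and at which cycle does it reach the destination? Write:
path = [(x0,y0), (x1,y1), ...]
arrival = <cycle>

path = [(6,1), (5,1), (4,1), (3,1), (2,1), (2,2), (2,3)]
arrival = 20

[0] x=6 y=1 t=14
[1] x=5 y=1 t=15 →W
[2] x=4 y=1 t=16 →W
[3] x=3 y=1 t=17 →W
[4] x=2 y=1 t=18 →W
[5] x=2 y=2 t=19 →N
[6] x=2 y=3 t=20 →N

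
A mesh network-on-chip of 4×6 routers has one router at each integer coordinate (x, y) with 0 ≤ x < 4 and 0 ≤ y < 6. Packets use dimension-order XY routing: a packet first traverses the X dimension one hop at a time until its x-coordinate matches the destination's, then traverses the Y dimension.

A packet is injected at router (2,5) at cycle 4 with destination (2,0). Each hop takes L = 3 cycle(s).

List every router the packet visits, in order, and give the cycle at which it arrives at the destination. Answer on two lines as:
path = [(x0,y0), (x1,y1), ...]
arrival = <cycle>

t=4: at (2,5)
t=7: at (2,4) after S
t=10: at (2,3) after S
t=13: at (2,2) after S
t=16: at (2,1) after S
t=19: at (2,0) after S

path = [(2,5), (2,4), (2,3), (2,2), (2,1), (2,0)]
arrival = 19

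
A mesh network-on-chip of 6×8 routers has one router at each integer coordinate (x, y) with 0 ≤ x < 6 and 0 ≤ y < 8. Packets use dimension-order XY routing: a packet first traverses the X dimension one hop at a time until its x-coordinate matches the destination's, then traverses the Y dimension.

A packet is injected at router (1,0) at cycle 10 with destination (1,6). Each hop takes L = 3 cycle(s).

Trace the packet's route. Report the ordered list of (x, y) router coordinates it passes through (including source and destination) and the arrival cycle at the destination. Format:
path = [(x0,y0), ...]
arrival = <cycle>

  0. router=(1,0) cycle=10 (inject)
  1. router=(1,1) cycle=13 dir=N
  2. router=(1,2) cycle=16 dir=N
  3. router=(1,3) cycle=19 dir=N
  4. router=(1,4) cycle=22 dir=N
  5. router=(1,5) cycle=25 dir=N
  6. router=(1,6) cycle=28 dir=N

path = [(1,0), (1,1), (1,2), (1,3), (1,4), (1,5), (1,6)]
arrival = 28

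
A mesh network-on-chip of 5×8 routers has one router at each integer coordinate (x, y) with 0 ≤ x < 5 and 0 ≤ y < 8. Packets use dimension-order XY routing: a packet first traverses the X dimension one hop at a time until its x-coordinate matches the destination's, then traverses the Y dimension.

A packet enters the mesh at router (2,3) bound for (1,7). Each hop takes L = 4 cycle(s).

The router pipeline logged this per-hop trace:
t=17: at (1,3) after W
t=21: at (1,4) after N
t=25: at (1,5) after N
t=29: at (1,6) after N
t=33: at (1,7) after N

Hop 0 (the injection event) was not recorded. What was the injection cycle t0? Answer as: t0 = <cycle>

cyc[1] = 17 and cyc[k] = t0 + k·L for every k.
t0 = cyc[1] − L = 17 − 4 = 13.

t0 = 13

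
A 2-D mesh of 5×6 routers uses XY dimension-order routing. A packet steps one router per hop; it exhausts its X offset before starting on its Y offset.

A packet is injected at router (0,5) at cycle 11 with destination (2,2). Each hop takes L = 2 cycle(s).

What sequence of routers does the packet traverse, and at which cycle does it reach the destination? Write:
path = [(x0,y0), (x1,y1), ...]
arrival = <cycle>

t=11: at (0,5)
t=13: at (1,5) after E
t=15: at (2,5) after E
t=17: at (2,4) after S
t=19: at (2,3) after S
t=21: at (2,2) after S

path = [(0,5), (1,5), (2,5), (2,4), (2,3), (2,2)]
arrival = 21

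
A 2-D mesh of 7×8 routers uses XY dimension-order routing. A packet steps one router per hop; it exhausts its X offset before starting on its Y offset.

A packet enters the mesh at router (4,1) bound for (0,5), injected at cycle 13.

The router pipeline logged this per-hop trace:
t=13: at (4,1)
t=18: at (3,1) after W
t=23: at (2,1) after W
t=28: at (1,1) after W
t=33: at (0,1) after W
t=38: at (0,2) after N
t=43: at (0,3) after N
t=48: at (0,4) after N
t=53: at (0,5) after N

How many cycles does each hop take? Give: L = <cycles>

cyc[1] − cyc[0] = 18 − 13 = 5.
One hop costs L cycles, so L = 5.

L = 5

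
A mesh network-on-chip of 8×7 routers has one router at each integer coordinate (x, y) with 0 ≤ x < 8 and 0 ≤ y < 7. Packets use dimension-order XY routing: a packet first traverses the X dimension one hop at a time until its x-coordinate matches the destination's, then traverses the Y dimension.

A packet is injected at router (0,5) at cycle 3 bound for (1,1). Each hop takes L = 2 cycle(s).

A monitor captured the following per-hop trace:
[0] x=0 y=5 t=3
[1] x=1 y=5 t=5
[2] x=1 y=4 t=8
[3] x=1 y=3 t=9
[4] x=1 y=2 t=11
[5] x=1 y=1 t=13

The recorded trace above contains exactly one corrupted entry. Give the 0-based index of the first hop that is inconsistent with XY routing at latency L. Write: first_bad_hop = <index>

check 1→ d=(1,0) cyc+2: ok
check 2→ d=(0,-1) cyc+3: BAD: Δcyc=3≠L

first_bad_hop = 2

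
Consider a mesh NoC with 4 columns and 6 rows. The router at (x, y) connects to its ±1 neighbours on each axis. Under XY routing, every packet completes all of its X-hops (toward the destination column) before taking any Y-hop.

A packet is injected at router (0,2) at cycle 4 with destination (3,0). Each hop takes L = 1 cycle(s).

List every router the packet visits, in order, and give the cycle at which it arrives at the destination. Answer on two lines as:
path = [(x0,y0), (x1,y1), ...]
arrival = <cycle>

#0 — 0,2 | c4
#1 — 1,2 | c5 | E
#2 — 2,2 | c6 | E
#3 — 3,2 | c7 | E
#4 — 3,1 | c8 | S
#5 — 3,0 | c9 | S

path = [(0,2), (1,2), (2,2), (3,2), (3,1), (3,0)]
arrival = 9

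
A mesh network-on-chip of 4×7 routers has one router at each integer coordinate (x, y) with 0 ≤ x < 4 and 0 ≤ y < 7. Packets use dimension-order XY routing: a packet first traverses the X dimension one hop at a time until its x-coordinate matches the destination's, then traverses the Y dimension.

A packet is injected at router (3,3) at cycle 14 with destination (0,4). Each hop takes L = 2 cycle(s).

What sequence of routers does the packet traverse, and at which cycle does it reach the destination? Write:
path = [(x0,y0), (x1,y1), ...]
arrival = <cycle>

src (3,3)  cyc=14
W→(2,3)  cyc=16
W→(1,3)  cyc=18
W→(0,3)  cyc=20
N→(0,4)  cyc=22

path = [(3,3), (2,3), (1,3), (0,3), (0,4)]
arrival = 22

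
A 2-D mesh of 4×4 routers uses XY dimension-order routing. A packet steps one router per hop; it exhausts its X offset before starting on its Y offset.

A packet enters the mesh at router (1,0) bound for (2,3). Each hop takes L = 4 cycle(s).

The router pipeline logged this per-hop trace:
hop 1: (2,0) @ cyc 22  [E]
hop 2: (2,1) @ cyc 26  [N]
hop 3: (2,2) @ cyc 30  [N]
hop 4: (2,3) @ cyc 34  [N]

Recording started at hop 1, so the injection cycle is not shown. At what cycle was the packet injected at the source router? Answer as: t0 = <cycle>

At hop 1 the cycle is 22; in general cyc_k = t0 + kL.
Therefore t0 = 22 − L = 18.

t0 = 18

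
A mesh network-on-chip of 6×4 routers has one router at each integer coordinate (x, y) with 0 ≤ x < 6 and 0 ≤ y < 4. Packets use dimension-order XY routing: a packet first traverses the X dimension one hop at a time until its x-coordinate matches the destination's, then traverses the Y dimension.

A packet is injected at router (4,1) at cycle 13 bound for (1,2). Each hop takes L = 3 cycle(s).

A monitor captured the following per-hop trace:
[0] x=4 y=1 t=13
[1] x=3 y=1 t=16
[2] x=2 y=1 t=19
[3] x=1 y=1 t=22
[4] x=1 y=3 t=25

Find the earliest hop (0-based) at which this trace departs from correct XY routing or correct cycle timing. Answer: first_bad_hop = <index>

check 1→ d=(-1,0) cyc+3: ok
check 2→ d=(-1,0) cyc+3: ok
check 3→ d=(-1,0) cyc+3: ok
check 4→ d=(0,2) cyc+3: BAD: non-unit step

first_bad_hop = 4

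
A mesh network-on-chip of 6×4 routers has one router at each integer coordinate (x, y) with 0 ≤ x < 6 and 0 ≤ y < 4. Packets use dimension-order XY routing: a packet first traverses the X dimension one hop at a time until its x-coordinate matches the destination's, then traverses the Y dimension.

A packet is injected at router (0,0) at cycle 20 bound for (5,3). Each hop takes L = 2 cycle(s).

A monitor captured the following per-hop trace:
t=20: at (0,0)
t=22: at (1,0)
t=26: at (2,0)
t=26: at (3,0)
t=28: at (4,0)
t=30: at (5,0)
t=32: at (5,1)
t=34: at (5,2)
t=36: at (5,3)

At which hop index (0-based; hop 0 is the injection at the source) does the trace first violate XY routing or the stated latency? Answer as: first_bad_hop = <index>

check 1→ d=(1,0) cyc+2: ok
check 2→ d=(1,0) cyc+4: BAD: Δcyc=4≠L

first_bad_hop = 2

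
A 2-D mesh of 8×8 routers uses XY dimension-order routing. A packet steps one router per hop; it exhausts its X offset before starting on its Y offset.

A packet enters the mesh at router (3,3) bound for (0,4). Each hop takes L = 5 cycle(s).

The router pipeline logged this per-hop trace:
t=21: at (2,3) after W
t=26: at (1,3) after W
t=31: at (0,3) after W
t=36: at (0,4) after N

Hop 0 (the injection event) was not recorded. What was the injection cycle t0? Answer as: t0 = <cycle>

cyc[1] = 21 and cyc[k] = t0 + k·L for every k.
Subtract one hop: t0 = 21 − 5 = 16.

t0 = 16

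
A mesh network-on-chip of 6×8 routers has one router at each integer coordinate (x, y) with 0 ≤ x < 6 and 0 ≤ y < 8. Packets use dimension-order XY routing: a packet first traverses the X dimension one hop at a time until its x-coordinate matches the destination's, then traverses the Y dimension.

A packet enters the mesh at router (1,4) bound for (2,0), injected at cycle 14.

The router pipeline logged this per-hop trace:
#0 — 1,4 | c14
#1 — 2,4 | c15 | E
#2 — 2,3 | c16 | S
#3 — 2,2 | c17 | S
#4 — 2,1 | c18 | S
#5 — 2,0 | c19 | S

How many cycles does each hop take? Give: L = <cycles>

cyc[1] − cyc[0] = 15 − 14 = 1.
Each hop adds L, hence L = 1.

L = 1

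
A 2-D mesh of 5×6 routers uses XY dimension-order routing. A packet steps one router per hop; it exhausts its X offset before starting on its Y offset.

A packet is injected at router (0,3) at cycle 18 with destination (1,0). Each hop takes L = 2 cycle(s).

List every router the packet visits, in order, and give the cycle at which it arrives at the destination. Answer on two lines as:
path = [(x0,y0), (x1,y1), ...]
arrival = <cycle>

[0] x=0 y=3 t=18
[1] x=1 y=3 t=20 →E
[2] x=1 y=2 t=22 →S
[3] x=1 y=1 t=24 →S
[4] x=1 y=0 t=26 →S

path = [(0,3), (1,3), (1,2), (1,1), (1,0)]
arrival = 26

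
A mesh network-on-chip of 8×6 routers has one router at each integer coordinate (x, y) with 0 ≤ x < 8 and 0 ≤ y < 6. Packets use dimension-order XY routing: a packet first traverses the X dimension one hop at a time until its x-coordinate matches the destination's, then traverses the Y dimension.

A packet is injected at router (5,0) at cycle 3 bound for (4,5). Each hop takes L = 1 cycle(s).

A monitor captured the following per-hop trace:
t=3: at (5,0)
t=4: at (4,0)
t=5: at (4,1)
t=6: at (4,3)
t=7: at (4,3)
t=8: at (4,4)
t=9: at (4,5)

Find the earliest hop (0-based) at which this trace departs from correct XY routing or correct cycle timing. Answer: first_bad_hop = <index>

[1] (-1,+0) / 1c ⇒ ok
[2] (+0,+1) / 1c ⇒ ok
[3] (+0,+2) / 1c ⇒ BAD: non-unit step

first_bad_hop = 3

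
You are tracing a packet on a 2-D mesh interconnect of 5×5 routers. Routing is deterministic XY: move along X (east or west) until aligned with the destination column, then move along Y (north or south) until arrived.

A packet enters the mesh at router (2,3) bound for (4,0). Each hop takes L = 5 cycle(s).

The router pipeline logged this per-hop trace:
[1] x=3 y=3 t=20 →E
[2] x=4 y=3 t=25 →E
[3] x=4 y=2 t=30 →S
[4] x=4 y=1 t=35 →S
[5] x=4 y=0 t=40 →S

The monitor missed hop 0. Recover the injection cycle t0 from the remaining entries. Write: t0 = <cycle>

t0 = 15

At hop 1 the cycle is 20; in general cyc_k = t0 + kL.
Subtract one hop: t0 = 20 − 5 = 15.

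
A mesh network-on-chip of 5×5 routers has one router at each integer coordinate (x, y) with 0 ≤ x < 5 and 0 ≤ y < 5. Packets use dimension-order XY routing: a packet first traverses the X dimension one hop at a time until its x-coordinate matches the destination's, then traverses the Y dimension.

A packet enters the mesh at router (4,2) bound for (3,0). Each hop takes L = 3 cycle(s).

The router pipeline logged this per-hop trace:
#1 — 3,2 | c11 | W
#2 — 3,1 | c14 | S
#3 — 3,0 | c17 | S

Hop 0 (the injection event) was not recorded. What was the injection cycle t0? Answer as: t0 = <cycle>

t0 = 8

At hop 1 the cycle is 11; in general cyc_k = t0 + kL.
So t0 = 11 − 1·3 = 8.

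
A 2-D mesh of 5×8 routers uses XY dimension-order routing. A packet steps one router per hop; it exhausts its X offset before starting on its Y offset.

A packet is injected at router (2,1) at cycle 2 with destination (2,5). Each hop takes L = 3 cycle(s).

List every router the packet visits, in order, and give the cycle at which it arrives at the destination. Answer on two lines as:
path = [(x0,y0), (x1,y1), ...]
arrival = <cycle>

path = [(2,1), (2,2), (2,3), (2,4), (2,5)]
arrival = 14

#0 — 2,1 | c2
#1 — 2,2 | c5 | N
#2 — 2,3 | c8 | N
#3 — 2,4 | c11 | N
#4 — 2,5 | c14 | N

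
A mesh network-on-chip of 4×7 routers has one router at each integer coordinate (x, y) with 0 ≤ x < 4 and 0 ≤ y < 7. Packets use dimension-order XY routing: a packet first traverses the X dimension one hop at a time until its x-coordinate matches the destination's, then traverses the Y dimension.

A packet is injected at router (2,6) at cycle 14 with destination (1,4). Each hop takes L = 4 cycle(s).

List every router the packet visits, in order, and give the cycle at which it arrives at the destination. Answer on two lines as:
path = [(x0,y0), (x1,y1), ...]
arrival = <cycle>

path = [(2,6), (1,6), (1,5), (1,4)]
arrival = 26

[0] x=2 y=6 t=14
[1] x=1 y=6 t=18 →W
[2] x=1 y=5 t=22 →S
[3] x=1 y=4 t=26 →S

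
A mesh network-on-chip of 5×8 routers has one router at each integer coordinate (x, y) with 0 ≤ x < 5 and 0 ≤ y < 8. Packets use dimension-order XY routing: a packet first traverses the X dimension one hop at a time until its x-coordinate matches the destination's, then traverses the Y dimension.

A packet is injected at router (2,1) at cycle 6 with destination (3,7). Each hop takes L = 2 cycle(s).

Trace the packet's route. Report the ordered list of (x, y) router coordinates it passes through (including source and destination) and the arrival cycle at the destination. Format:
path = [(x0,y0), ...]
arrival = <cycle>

src (2,1)  cyc=6
E→(3,1)  cyc=8
N→(3,2)  cyc=10
N→(3,3)  cyc=12
N→(3,4)  cyc=14
N→(3,5)  cyc=16
N→(3,6)  cyc=18
N→(3,7)  cyc=20

path = [(2,1), (3,1), (3,2), (3,3), (3,4), (3,5), (3,6), (3,7)]
arrival = 20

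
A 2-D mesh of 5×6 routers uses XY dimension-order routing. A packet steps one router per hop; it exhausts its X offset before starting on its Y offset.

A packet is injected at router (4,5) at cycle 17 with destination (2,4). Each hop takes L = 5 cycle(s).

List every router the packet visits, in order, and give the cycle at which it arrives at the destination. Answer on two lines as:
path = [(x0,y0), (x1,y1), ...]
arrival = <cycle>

path = [(4,5), (3,5), (2,5), (2,4)]
arrival = 32

  0. router=(4,5) cycle=17 (inject)
  1. router=(3,5) cycle=22 dir=W
  2. router=(2,5) cycle=27 dir=W
  3. router=(2,4) cycle=32 dir=S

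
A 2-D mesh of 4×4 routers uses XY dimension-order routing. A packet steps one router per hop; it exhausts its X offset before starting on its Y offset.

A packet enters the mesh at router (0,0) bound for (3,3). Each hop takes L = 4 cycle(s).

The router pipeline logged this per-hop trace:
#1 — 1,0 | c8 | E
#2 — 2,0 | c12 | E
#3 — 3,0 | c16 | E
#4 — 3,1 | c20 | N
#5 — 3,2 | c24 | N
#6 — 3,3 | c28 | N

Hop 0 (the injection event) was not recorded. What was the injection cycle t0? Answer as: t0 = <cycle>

cyc[1] = 8 and cyc[k] = t0 + k·L for every k.
So t0 = 8 − 1·4 = 4.

t0 = 4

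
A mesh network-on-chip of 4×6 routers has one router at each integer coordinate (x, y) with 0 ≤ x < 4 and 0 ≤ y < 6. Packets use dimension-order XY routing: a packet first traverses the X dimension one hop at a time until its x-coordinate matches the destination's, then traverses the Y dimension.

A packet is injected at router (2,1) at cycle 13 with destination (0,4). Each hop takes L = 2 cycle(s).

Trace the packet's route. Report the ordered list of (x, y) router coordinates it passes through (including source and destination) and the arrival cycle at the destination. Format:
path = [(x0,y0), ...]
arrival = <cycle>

path = [(2,1), (1,1), (0,1), (0,2), (0,3), (0,4)]
arrival = 23

hop 0: (2,1) @ cyc 13
hop 1: (1,1) @ cyc 15  [W]
hop 2: (0,1) @ cyc 17  [W]
hop 3: (0,2) @ cyc 19  [N]
hop 4: (0,3) @ cyc 21  [N]
hop 5: (0,4) @ cyc 23  [N]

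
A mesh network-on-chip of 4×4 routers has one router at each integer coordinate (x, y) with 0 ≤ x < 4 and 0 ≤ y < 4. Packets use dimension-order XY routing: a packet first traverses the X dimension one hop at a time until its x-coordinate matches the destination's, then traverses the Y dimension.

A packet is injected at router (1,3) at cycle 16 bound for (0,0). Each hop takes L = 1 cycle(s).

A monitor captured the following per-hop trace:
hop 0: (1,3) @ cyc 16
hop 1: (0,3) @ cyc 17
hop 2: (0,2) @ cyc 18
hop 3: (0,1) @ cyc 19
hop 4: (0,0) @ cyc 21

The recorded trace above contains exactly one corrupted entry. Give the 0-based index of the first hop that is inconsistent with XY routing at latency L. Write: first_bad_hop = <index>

check 1→ d=(-1,0) cyc+1: ok
check 2→ d=(0,-1) cyc+1: ok
check 3→ d=(0,-1) cyc+1: ok
check 4→ d=(0,-1) cyc+2: BAD: Δcyc=2≠L

first_bad_hop = 4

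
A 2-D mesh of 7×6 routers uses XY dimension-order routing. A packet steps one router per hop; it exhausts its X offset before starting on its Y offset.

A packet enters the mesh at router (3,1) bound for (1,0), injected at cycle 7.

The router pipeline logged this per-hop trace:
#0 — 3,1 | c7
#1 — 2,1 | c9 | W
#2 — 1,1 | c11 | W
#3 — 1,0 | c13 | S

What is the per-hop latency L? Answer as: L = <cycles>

cyc[1] − cyc[0] = 9 − 7 = 2.
Each hop adds L, hence L = 2.

L = 2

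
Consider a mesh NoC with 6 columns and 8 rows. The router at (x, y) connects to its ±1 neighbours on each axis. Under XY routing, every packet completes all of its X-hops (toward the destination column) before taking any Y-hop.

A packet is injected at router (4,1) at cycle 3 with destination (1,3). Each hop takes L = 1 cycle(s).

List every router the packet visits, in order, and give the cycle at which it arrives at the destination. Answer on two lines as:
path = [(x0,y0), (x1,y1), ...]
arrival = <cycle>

path = [(4,1), (3,1), (2,1), (1,1), (1,2), (1,3)]
arrival = 8

src (4,1)  cyc=3
W→(3,1)  cyc=4
W→(2,1)  cyc=5
W→(1,1)  cyc=6
N→(1,2)  cyc=7
N→(1,3)  cyc=8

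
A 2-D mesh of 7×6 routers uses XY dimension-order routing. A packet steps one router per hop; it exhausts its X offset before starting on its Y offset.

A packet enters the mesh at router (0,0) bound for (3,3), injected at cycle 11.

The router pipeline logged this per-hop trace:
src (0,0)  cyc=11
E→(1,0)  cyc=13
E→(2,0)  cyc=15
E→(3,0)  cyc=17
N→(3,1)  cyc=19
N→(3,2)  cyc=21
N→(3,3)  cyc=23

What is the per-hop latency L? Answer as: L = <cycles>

From hop 0 (11) to hop 1 (13): +2 cycles.
Each hop adds L, hence L = 2.

L = 2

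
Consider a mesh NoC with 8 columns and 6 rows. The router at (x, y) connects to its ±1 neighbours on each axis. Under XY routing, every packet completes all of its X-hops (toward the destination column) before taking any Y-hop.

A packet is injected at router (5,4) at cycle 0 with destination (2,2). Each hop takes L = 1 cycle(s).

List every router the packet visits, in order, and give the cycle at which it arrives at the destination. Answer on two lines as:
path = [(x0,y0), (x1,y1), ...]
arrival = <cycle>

path = [(5,4), (4,4), (3,4), (2,4), (2,3), (2,2)]
arrival = 5

hop 0: (5,4) @ cyc 0
hop 1: (4,4) @ cyc 1  [W]
hop 2: (3,4) @ cyc 2  [W]
hop 3: (2,4) @ cyc 3  [W]
hop 4: (2,3) @ cyc 4  [S]
hop 5: (2,2) @ cyc 5  [S]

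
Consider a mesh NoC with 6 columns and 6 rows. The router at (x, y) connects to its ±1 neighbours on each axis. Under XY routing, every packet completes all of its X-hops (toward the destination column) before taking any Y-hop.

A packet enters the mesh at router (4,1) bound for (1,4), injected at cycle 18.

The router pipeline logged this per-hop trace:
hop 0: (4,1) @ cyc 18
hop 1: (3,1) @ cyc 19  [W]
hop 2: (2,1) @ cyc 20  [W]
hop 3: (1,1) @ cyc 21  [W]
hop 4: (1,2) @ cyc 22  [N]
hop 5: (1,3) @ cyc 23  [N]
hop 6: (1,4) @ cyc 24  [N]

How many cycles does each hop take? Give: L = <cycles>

Δcyc across hop 0→1: 19 − 18 = 1.
Per-hop latency L = Δcyc = 1.

L = 1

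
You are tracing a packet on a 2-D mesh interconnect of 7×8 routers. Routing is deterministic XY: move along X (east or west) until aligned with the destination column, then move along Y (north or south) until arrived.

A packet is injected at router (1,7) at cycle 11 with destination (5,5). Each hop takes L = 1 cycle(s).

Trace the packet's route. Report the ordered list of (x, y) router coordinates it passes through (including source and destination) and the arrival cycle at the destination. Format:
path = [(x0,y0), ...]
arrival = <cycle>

[0] x=1 y=7 t=11
[1] x=2 y=7 t=12 →E
[2] x=3 y=7 t=13 →E
[3] x=4 y=7 t=14 →E
[4] x=5 y=7 t=15 →E
[5] x=5 y=6 t=16 →S
[6] x=5 y=5 t=17 →S

path = [(1,7), (2,7), (3,7), (4,7), (5,7), (5,6), (5,5)]
arrival = 17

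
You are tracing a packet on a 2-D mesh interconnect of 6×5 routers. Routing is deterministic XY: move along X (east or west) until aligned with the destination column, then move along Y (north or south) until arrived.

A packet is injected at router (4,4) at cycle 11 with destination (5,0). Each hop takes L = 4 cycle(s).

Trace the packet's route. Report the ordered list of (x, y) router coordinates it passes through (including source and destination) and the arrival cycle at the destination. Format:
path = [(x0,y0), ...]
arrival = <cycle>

  0. router=(4,4) cycle=11 (inject)
  1. router=(5,4) cycle=15 dir=E
  2. router=(5,3) cycle=19 dir=S
  3. router=(5,2) cycle=23 dir=S
  4. router=(5,1) cycle=27 dir=S
  5. router=(5,0) cycle=31 dir=S

path = [(4,4), (5,4), (5,3), (5,2), (5,1), (5,0)]
arrival = 31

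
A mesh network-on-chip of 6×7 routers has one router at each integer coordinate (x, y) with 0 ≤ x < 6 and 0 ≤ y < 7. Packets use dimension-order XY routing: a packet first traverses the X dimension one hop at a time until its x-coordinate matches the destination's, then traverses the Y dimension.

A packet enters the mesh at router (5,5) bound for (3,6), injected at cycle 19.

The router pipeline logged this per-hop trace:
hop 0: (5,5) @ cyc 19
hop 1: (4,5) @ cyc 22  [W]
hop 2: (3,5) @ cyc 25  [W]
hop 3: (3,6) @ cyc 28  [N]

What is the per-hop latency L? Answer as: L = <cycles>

Δcyc across hop 0→1: 22 − 19 = 3.
Per-hop latency L = Δcyc = 3.

L = 3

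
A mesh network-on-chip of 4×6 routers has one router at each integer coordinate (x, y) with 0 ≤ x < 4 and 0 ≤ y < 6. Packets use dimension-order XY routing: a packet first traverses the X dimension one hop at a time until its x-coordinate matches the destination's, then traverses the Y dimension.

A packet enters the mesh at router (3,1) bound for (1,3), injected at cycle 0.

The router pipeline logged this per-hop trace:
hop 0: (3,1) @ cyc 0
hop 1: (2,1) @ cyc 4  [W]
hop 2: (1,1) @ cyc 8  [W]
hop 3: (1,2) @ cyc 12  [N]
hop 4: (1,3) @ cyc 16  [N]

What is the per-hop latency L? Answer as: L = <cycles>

L = 4

From hop 0 (0) to hop 1 (4): +4 cycles.
Each hop adds L, hence L = 4.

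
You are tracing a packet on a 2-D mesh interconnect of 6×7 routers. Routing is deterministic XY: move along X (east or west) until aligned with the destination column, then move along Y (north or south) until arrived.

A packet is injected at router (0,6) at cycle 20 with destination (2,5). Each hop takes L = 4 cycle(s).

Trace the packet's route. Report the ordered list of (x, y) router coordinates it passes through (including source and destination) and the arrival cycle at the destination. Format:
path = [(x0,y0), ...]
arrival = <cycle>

src (0,6)  cyc=20
E→(1,6)  cyc=24
E→(2,6)  cyc=28
S→(2,5)  cyc=32

path = [(0,6), (1,6), (2,6), (2,5)]
arrival = 32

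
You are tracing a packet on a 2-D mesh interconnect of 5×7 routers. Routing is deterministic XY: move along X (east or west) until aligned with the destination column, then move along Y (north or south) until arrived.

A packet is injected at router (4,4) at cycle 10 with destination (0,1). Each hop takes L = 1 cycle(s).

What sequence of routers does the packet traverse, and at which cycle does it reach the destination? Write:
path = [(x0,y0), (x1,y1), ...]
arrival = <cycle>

t=10: at (4,4)
t=11: at (3,4) after W
t=12: at (2,4) after W
t=13: at (1,4) after W
t=14: at (0,4) after W
t=15: at (0,3) after S
t=16: at (0,2) after S
t=17: at (0,1) after S

path = [(4,4), (3,4), (2,4), (1,4), (0,4), (0,3), (0,2), (0,1)]
arrival = 17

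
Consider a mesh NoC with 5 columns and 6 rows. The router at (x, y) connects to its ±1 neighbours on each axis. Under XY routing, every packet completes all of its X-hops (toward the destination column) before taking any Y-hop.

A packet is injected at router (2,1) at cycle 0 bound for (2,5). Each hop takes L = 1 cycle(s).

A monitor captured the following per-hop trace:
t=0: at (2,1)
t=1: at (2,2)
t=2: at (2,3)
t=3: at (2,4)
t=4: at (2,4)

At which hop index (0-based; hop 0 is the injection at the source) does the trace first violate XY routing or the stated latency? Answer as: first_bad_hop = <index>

first_bad_hop = 4

check 1→ d=(0,1) cyc+1: ok
check 2→ d=(0,1) cyc+1: ok
check 3→ d=(0,1) cyc+1: ok
check 4→ d=(0,0) cyc+1: BAD: non-unit step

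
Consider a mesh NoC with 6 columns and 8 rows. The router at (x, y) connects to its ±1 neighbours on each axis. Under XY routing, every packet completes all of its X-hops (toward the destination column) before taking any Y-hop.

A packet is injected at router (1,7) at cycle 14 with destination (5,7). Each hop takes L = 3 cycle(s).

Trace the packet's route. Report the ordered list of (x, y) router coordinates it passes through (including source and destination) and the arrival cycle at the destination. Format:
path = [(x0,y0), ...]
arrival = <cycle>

path = [(1,7), (2,7), (3,7), (4,7), (5,7)]
arrival = 26

t=14: at (1,7)
t=17: at (2,7) after E
t=20: at (3,7) after E
t=23: at (4,7) after E
t=26: at (5,7) after E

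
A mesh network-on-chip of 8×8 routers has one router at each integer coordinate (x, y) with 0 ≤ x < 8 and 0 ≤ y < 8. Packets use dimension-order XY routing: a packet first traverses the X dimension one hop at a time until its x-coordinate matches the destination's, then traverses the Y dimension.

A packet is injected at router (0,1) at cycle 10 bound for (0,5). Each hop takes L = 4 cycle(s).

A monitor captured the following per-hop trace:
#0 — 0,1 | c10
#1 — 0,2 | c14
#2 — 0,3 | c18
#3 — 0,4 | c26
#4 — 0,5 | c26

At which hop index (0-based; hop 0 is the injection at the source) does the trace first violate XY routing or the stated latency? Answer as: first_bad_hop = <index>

[1] (+0,+1) / 4c ⇒ ok
[2] (+0,+1) / 4c ⇒ ok
[3] (+0,+1) / 8c ⇒ BAD: Δcyc=8≠L

first_bad_hop = 3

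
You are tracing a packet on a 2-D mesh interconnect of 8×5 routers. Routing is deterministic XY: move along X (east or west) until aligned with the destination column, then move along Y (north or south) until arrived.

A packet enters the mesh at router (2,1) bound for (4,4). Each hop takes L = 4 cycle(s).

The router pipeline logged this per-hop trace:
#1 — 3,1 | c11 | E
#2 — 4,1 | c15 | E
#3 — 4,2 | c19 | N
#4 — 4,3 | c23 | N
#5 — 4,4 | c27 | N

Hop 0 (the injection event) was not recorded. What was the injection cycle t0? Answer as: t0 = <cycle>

At hop 1 the cycle is 11; in general cyc_k = t0 + kL.
Subtract one hop: t0 = 11 − 4 = 7.

t0 = 7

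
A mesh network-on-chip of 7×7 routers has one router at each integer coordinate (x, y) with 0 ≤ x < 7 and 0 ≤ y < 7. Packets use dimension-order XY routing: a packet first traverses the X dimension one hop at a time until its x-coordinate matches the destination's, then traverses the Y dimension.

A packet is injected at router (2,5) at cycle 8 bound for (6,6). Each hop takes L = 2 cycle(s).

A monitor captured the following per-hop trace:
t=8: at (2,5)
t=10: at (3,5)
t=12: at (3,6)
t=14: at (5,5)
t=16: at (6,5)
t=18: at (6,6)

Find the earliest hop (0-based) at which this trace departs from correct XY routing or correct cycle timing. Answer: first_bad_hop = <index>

hop 1: step (+1,+0), +2 cyc — ok
hop 2: step (+0,+1), +2 cyc — BAD: Y-move but x=3≠6

first_bad_hop = 2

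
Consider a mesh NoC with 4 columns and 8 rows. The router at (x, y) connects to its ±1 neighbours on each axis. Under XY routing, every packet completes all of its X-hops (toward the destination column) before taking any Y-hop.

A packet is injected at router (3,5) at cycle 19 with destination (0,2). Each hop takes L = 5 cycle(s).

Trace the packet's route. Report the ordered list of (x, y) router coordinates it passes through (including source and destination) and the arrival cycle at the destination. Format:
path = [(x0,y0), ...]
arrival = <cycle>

path = [(3,5), (2,5), (1,5), (0,5), (0,4), (0,3), (0,2)]
arrival = 49

hop 0: (3,5) @ cyc 19
hop 1: (2,5) @ cyc 24  [W]
hop 2: (1,5) @ cyc 29  [W]
hop 3: (0,5) @ cyc 34  [W]
hop 4: (0,4) @ cyc 39  [S]
hop 5: (0,3) @ cyc 44  [S]
hop 6: (0,2) @ cyc 49  [S]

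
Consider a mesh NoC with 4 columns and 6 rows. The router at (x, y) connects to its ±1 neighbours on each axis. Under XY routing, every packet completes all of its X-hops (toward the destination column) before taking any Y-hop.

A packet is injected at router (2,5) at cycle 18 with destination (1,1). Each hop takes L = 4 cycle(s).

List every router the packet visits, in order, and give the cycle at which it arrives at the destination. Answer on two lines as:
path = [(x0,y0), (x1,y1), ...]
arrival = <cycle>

path = [(2,5), (1,5), (1,4), (1,3), (1,2), (1,1)]
arrival = 38

#0 — 2,5 | c18
#1 — 1,5 | c22 | W
#2 — 1,4 | c26 | S
#3 — 1,3 | c30 | S
#4 — 1,2 | c34 | S
#5 — 1,1 | c38 | S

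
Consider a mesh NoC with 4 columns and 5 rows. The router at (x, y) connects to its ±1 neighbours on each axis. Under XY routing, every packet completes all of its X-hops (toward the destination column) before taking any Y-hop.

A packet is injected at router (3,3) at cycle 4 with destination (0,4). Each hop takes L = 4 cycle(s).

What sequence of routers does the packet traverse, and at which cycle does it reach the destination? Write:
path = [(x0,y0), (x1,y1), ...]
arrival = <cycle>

src (3,3)  cyc=4
W→(2,3)  cyc=8
W→(1,3)  cyc=12
W→(0,3)  cyc=16
N→(0,4)  cyc=20

path = [(3,3), (2,3), (1,3), (0,3), (0,4)]
arrival = 20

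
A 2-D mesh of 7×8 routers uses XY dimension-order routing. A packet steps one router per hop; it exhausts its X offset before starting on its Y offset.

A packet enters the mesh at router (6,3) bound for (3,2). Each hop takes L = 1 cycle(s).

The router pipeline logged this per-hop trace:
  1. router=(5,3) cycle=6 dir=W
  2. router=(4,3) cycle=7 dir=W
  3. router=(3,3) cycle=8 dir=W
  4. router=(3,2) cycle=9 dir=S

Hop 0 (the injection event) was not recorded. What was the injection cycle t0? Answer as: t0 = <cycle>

cyc[1] = 6 and cyc[k] = t0 + k·L for every k.
Subtract one hop: t0 = 6 − 1 = 5.

t0 = 5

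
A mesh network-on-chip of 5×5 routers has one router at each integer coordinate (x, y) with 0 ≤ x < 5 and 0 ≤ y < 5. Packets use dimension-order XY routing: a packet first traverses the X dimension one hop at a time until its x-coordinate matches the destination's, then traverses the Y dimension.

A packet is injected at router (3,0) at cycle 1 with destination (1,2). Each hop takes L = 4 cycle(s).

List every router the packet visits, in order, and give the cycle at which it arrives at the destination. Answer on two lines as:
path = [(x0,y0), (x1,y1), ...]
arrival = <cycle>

[0] x=3 y=0 t=1
[1] x=2 y=0 t=5 →W
[2] x=1 y=0 t=9 →W
[3] x=1 y=1 t=13 →N
[4] x=1 y=2 t=17 →N

path = [(3,0), (2,0), (1,0), (1,1), (1,2)]
arrival = 17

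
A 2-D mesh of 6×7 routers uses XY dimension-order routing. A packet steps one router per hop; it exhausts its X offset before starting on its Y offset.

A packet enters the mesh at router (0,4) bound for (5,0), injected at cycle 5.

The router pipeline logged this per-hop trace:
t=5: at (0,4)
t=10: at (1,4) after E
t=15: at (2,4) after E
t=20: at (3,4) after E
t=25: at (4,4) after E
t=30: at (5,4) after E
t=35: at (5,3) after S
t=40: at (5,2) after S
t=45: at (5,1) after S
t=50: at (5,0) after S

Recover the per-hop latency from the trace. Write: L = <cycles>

Between hops 0 and 1 the cycle counter advances 10 − 5 = 5.
That increment is L by definition: L = 5.

L = 5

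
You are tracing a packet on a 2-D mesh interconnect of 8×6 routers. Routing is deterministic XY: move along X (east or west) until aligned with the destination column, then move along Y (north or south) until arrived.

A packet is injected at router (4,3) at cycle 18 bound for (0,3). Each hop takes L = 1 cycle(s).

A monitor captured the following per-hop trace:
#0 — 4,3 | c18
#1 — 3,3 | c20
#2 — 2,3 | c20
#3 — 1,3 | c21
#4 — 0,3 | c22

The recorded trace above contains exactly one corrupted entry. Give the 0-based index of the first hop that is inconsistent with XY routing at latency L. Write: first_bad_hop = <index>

first_bad_hop = 1

  1: Δx=-1 Δy=+0 Δt=2 [BAD: Δcyc=2≠L]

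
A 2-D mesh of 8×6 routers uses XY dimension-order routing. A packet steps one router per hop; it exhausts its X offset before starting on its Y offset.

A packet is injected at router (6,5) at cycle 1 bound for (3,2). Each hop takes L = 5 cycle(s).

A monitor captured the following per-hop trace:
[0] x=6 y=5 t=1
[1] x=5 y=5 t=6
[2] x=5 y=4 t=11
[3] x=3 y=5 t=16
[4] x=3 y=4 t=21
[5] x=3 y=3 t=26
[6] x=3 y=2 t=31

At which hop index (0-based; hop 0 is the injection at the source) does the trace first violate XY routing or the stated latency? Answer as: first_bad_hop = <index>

first_bad_hop = 2

[1] (-1,+0) / 5c ⇒ ok
[2] (+0,-1) / 5c ⇒ BAD: Y-move but x=5≠3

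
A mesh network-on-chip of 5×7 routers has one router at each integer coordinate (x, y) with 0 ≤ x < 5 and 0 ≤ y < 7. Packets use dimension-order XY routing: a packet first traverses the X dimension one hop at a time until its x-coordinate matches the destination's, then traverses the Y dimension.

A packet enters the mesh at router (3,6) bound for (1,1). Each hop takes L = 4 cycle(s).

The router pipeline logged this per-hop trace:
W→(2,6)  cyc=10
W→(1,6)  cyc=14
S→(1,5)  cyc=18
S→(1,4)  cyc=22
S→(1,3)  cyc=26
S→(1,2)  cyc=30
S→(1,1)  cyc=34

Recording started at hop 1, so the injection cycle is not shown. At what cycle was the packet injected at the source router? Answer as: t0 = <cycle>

cyc[1] = 10 and cyc[k] = t0 + k·L for every k.
So t0 = 10 − 1·4 = 6.

t0 = 6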